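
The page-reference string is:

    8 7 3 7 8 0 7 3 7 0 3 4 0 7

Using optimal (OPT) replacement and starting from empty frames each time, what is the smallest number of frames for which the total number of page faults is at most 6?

3

f=1: 14 faults
f=2: 9 faults
f=3: 5 faults
f=4: 5 faults
f=5: 5 faults
Smallest f with faults ≤ 6 is 3.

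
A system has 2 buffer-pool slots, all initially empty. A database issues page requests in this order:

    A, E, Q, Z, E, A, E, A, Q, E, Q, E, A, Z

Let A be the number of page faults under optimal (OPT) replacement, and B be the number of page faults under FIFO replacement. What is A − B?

Under OPT: F F F F . F . . F . . . F F → 8 faults.
Under FIFO: F F F F F F . . F F . . F F → 10 faults.
A − B = 8 − 10 = -2.

-2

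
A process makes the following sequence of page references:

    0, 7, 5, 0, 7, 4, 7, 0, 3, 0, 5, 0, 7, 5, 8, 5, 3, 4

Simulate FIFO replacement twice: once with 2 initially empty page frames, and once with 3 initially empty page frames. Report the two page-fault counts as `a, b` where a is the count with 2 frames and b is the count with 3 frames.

2 frames: F F F F F F . F F . F F F F F . F F → 15 faults.
3 frames: F F F . . F . F F . F . F . F . F F → 11 faults.
11 < 15: adding a frame reduced faults, as is typical.

15, 11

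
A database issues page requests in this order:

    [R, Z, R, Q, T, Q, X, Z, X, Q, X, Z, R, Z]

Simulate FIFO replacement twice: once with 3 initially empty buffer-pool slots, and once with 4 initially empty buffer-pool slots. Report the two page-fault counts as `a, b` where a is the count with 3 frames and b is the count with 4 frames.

8, 7

3 frames: F F . F F . F F . F . . F . → 8 faults.
4 frames: F F . F F . F . . . . . F F → 7 faults.
7 < 8: adding a frame reduced faults, as is typical.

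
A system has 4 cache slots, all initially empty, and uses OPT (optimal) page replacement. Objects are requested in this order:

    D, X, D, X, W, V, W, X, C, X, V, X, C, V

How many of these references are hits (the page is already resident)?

D → miss, frames [D]
X → miss, frames [D, X]
D → hit
X → hit
W → miss, frames [D, X, W]
V → miss, frames [D, X, W, V]
W → hit
X → hit
C → miss, evict W, frames [D, X, V, C]
X → hit
V → hit
X → hit
C → hit
V → hit
Hits: 9.

9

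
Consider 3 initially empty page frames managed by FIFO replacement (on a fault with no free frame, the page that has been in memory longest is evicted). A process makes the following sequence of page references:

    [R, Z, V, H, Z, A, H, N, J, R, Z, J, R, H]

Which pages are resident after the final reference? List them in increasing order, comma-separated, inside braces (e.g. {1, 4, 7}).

R → miss, frames (R)
Z → miss, frames (R Z)
V → miss, frames (R Z V)
H → miss, evict R, frames (Z V H)
Z → hit
A → miss, evict Z, frames (V H A)
H → hit
N → miss, evict V, frames (H A N)
J → miss, evict H, frames (A N J)
R → miss, evict A, frames (N J R)
Z → miss, evict N, frames (J R Z)
J → hit
R → hit
H → miss, evict J, frames (R Z H)

{H, R, Z}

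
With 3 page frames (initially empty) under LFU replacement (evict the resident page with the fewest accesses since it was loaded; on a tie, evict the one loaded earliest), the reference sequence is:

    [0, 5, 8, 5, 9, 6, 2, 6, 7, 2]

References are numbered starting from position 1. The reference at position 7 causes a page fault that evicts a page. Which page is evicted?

9

pos 1: 0 → fault, frames (0)
pos 2: 5 → fault, frames (0 5)
pos 3: 8 → fault, frames (0 5 8)
pos 4: 5 → hit
pos 5: 9 → fault, evict 0, frames (5 8 9)
pos 6: 6 → fault, evict 8, frames (5 9 6)
pos 7: 2 → fault, evict 9, frames (5 6 2)
At position 7, page 9 is evicted.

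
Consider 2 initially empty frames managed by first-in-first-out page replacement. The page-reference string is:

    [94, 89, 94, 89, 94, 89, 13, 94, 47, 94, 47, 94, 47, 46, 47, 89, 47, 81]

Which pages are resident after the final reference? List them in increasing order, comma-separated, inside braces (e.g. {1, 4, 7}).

{47, 81}

94 -> fault, frames (94)
89 -> fault, frames (94 89)
94 -> hit
89 -> hit
94 -> hit
89 -> hit
13 -> fault, evict 94, frames (89 13)
94 -> fault, evict 89, frames (13 94)
47 -> fault, evict 13, frames (94 47)
94 -> hit
47 -> hit
94 -> hit
47 -> hit
46 -> fault, evict 94, frames (47 46)
47 -> hit
89 -> fault, evict 47, frames (46 89)
47 -> fault, evict 46, frames (89 47)
81 -> fault, evict 89, frames (47 81)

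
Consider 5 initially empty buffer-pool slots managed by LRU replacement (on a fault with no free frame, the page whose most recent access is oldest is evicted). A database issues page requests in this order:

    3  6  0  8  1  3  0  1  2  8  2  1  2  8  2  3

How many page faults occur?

3 → miss, frames {3}
6 → miss, frames {3,6}
0 → miss, frames {3,6,0}
8 → miss, frames {3,6,0,8}
1 → miss, frames {3,6,0,8,1}
3 → hit
0 → hit
1 → hit
2 → miss, evict 6, frames {8,3,0,1,2}
8 → hit
2 → hit
1 → hit
2 → hit
8 → hit
2 → hit
3 → hit
Page faults: 6.

6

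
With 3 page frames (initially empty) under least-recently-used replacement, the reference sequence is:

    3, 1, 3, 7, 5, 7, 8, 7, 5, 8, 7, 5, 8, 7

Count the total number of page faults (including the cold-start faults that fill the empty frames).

3 -> miss, frames {3}
1 -> miss, frames {3,1}
3 -> hit
7 -> miss, frames {1,3,7}
5 -> miss, evict 1, frames {3,7,5}
7 -> hit
8 -> miss, evict 3, frames {5,7,8}
7 -> hit
5 -> hit
8 -> hit
7 -> hit
5 -> hit
8 -> hit
7 -> hit
Page faults: 5.

5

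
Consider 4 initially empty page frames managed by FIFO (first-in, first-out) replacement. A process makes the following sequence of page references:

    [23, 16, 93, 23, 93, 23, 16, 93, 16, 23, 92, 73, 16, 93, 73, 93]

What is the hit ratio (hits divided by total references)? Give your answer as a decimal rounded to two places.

0.69

23: fault, frames [23]
16: fault, frames [23, 16]
93: fault, frames [23, 16, 93]
23: hit
93: hit
23: hit
16: hit
93: hit
16: hit
23: hit
92: fault, frames [23, 16, 93, 92]
73: fault, evict 23, frames [16, 93, 92, 73]
16: hit
93: hit
73: hit
93: hit
Hits: 11 of 16 references → 11/16 = 0.6875.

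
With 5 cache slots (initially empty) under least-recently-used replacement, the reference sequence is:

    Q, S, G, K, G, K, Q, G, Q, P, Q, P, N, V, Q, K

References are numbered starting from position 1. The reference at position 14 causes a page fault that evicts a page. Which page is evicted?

pos 1: Q: miss, frames {Q}
pos 2: S: miss, frames {Q,S}
pos 3: G: miss, frames {Q,S,G}
pos 4: K: miss, frames {Q,S,G,K}
pos 5: G: hit
pos 6: K: hit
pos 7: Q: hit
pos 8: G: hit
pos 9: Q: hit
pos 10: P: miss, frames {S,K,G,Q,P}
pos 11: Q: hit
pos 12: P: hit
pos 13: N: miss, evict S, frames {K,G,Q,P,N}
pos 14: V: miss, evict K, frames {G,Q,P,N,V}
At position 14, page K is evicted.

K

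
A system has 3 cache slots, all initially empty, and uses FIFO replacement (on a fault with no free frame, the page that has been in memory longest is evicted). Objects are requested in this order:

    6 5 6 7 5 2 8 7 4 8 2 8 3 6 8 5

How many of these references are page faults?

10

6 → miss, frames (6)
5 → miss, frames (6 5)
6 → hit
7 → miss, frames (6 5 7)
5 → hit
2 → miss, evict 6, frames (5 7 2)
8 → miss, evict 5, frames (7 2 8)
7 → hit
4 → miss, evict 7, frames (2 8 4)
8 → hit
2 → hit
8 → hit
3 → miss, evict 2, frames (8 4 3)
6 → miss, evict 8, frames (4 3 6)
8 → miss, evict 4, frames (3 6 8)
5 → miss, evict 3, frames (6 8 5)
Page faults: 10.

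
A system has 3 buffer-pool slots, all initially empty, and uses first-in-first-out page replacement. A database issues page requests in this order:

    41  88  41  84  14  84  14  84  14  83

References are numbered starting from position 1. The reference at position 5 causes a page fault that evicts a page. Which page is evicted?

pos 1: 41 -> miss, frames {41}
pos 2: 88 -> miss, frames {41,88}
pos 3: 41 -> hit
pos 4: 84 -> miss, frames {41,88,84}
pos 5: 14 -> miss, evict 41, frames {88,84,14}
At position 5, page 41 is evicted.

41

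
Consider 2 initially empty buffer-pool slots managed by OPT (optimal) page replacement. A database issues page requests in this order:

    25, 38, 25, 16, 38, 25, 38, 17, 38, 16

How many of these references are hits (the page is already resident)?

4

25 -> miss, frames [25]
38 -> miss, frames [25, 38]
25 -> hit
16 -> miss, evict 25, frames [38, 16]
38 -> hit
25 -> miss, evict 16, frames [38, 25]
38 -> hit
17 -> miss, evict 25, frames [38, 17]
38 -> hit
16 -> miss, evict 17, frames [38, 16]
Hits: 4.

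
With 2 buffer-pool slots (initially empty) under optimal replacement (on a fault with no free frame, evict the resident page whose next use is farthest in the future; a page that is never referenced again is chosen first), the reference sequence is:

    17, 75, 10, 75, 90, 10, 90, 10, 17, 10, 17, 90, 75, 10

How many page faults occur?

7

17: miss, frames (17)
75: miss, frames (17 75)
10: miss, evict 17, frames (75 10)
75: hit
90: miss, evict 75, frames (10 90)
10: hit
90: hit
10: hit
17: miss, evict 90, frames (10 17)
10: hit
17: hit
90: miss, evict 17, frames (10 90)
75: miss, evict 90, frames (10 75)
10: hit
Page faults: 7.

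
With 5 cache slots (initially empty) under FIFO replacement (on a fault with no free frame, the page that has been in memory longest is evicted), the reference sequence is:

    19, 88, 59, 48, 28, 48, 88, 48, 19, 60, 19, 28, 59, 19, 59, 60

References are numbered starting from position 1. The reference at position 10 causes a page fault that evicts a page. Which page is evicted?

19

pos 1: 19: fault, frames {19}
pos 2: 88: fault, frames {19,88}
pos 3: 59: fault, frames {19,88,59}
pos 4: 48: fault, frames {19,88,59,48}
pos 5: 28: fault, frames {19,88,59,48,28}
pos 6: 48: hit
pos 7: 88: hit
pos 8: 48: hit
pos 9: 19: hit
pos 10: 60: fault, evict 19, frames {88,59,48,28,60}
At position 10, page 19 is evicted.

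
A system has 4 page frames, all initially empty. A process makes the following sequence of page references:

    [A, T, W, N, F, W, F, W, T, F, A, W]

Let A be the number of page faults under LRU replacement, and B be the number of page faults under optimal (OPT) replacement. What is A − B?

1

Under LRU: F F F F F . . . . . F . → 6 faults.
Under OPT: F F F F F . . . . . . . → 5 faults.
A − B = 6 − 5 = 1.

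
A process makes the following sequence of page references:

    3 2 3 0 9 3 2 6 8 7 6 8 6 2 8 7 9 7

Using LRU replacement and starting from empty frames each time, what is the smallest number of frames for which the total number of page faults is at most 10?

f=1: 18 faults
f=2: 15 faults
f=3: 11 faults
f=4: 8 faults
f=5: 8 faults
f=6: 7 faults
f=7: 7 faults
Smallest f with faults ≤ 10 is 4.

4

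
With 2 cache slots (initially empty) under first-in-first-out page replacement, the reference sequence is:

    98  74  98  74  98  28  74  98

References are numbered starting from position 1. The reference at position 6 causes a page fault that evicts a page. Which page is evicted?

pos 1: 98: miss, frames [98]
pos 2: 74: miss, frames [98, 74]
pos 3: 98: hit
pos 4: 74: hit
pos 5: 98: hit
pos 6: 28: miss, evict 98, frames [74, 28]
At position 6, page 98 is evicted.

98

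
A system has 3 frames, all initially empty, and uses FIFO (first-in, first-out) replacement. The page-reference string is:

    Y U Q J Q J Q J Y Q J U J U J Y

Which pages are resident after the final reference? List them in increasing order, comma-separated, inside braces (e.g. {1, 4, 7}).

Y -> fault, frames [Y]
U -> fault, frames [Y, U]
Q -> fault, frames [Y, U, Q]
J -> fault, evict Y, frames [U, Q, J]
Q -> hit
J -> hit
Q -> hit
J -> hit
Y -> fault, evict U, frames [Q, J, Y]
Q -> hit
J -> hit
U -> fault, evict Q, frames [J, Y, U]
J -> hit
U -> hit
J -> hit
Y -> hit

{J, U, Y}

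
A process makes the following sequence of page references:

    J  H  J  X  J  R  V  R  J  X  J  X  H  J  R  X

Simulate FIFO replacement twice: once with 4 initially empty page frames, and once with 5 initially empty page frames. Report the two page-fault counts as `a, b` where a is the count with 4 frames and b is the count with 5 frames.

8, 5

4 frames: F F . F . F F . F . . . F . . F → 8 faults.
5 frames: F F . F . F F . . . . . . . . . → 5 faults.
5 < 8: adding a frame reduced faults, as is typical.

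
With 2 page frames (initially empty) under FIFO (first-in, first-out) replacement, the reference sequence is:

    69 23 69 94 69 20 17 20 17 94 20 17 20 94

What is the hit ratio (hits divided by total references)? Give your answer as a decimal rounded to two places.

69: miss, frames {69}
23: miss, frames {69,23}
69: hit
94: miss, evict 69, frames {23,94}
69: miss, evict 23, frames {94,69}
20: miss, evict 94, frames {69,20}
17: miss, evict 69, frames {20,17}
20: hit
17: hit
94: miss, evict 20, frames {17,94}
20: miss, evict 17, frames {94,20}
17: miss, evict 94, frames {20,17}
20: hit
94: miss, evict 20, frames {17,94}
Hits: 4 of 14 references → 4/14 = 0.2857.

0.29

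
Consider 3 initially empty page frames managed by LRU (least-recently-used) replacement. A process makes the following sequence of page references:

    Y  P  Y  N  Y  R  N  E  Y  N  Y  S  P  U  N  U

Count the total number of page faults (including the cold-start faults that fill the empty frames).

10

Y → fault, frames {Y}
P → fault, frames {Y,P}
Y → hit
N → fault, frames {P,Y,N}
Y → hit
R → fault, evict P, frames {N,Y,R}
N → hit
E → fault, evict Y, frames {R,N,E}
Y → fault, evict R, frames {N,E,Y}
N → hit
Y → hit
S → fault, evict E, frames {N,Y,S}
P → fault, evict N, frames {Y,S,P}
U → fault, evict Y, frames {S,P,U}
N → fault, evict S, frames {P,U,N}
U → hit
Page faults: 10.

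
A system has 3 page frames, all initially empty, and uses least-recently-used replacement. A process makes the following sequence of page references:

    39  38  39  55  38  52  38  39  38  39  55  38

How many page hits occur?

39 → miss, frames (39)
38 → miss, frames (39 38)
39 → hit
55 → miss, frames (38 39 55)
38 → hit
52 → miss, evict 39, frames (55 38 52)
38 → hit
39 → miss, evict 55, frames (52 38 39)
38 → hit
39 → hit
55 → miss, evict 52, frames (38 39 55)
38 → hit
Hits: 6.

6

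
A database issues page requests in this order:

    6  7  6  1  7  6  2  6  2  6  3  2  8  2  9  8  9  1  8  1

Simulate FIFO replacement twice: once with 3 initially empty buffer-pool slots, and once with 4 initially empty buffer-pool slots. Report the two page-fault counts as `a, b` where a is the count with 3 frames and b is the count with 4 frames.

3 frames: F F . F . . F F . . F . F F F . . F F . → 11 faults.
4 frames: F F . F . . F . . . F . F . F . . F . . → 8 faults.
8 < 11: adding a frame reduced faults, as is typical.

11, 8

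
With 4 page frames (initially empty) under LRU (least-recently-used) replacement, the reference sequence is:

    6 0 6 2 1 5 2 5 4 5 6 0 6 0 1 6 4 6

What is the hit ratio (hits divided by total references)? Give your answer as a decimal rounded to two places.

6: fault, frames {6}
0: fault, frames {6,0}
6: hit
2: fault, frames {0,6,2}
1: fault, frames {0,6,2,1}
5: fault, evict 0, frames {6,2,1,5}
2: hit
5: hit
4: fault, evict 6, frames {1,2,5,4}
5: hit
6: fault, evict 1, frames {2,4,5,6}
0: fault, evict 2, frames {4,5,6,0}
6: hit
0: hit
1: fault, evict 4, frames {5,6,0,1}
6: hit
4: fault, evict 5, frames {0,1,6,4}
6: hit
Hits: 8 of 18 references → 8/18 = 0.4444.

0.44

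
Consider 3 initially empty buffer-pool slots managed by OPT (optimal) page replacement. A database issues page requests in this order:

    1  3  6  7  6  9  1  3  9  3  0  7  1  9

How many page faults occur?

8

1 -> fault, frames [1]
3 -> fault, frames [1, 3]
6 -> fault, frames [1, 3, 6]
7 -> fault, evict 3, frames [1, 6, 7]
6 -> hit
9 -> fault, evict 6, frames [1, 7, 9]
1 -> hit
3 -> fault, evict 1, frames [7, 9, 3]
9 -> hit
3 -> hit
0 -> fault, evict 3, frames [7, 9, 0]
7 -> hit
1 -> fault, evict 0, frames [7, 9, 1]
9 -> hit
Page faults: 8.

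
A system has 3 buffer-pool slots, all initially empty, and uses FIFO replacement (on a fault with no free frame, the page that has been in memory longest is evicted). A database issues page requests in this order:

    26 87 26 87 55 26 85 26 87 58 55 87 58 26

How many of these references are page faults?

26: fault, frames [26]
87: fault, frames [26, 87]
26: hit
87: hit
55: fault, frames [26, 87, 55]
26: hit
85: fault, evict 26, frames [87, 55, 85]
26: fault, evict 87, frames [55, 85, 26]
87: fault, evict 55, frames [85, 26, 87]
58: fault, evict 85, frames [26, 87, 58]
55: fault, evict 26, frames [87, 58, 55]
87: hit
58: hit
26: fault, evict 87, frames [58, 55, 26]
Page faults: 9.

9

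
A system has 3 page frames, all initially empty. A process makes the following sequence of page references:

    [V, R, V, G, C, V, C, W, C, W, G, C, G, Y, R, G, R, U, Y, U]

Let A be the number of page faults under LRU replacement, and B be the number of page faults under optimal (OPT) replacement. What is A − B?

Under LRU: F F . F F . . F . . F . . F F . . F F . → 10 faults.
Under OPT: F F . F F . . F . . . . . F F . . F . . → 8 faults.
A − B = 10 − 8 = 2.

2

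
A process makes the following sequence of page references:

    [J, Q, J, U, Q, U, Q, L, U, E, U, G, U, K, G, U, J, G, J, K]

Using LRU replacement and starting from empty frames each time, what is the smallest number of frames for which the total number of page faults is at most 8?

f=1: 20 faults
f=2: 14 faults
f=3: 9 faults
f=4: 8 faults
f=5: 8 faults
f=6: 8 faults
f=7: 7 faults
Smallest f with faults ≤ 8 is 4.

4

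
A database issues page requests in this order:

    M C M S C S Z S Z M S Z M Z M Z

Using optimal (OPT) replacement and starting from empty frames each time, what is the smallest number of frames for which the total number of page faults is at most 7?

2

f=1: 16 faults
f=2: 6 faults
f=3: 4 faults
f=4: 4 faults
Smallest f with faults ≤ 7 is 2.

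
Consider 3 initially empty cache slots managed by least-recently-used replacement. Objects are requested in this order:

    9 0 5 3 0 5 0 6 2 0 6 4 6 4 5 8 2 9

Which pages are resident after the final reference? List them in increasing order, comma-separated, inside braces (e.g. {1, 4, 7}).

9 -> miss, frames (9)
0 -> miss, frames (9 0)
5 -> miss, frames (9 0 5)
3 -> miss, evict 9, frames (0 5 3)
0 -> hit
5 -> hit
0 -> hit
6 -> miss, evict 3, frames (5 0 6)
2 -> miss, evict 5, frames (0 6 2)
0 -> hit
6 -> hit
4 -> miss, evict 2, frames (0 6 4)
6 -> hit
4 -> hit
5 -> miss, evict 0, frames (6 4 5)
8 -> miss, evict 6, frames (4 5 8)
2 -> miss, evict 4, frames (5 8 2)
9 -> miss, evict 5, frames (8 2 9)

{2, 8, 9}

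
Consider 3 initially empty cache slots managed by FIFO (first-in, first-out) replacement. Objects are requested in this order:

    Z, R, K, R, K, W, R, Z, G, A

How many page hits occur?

3

Z → fault, frames (Z)
R → fault, frames (Z R)
K → fault, frames (Z R K)
R → hit
K → hit
W → fault, evict Z, frames (R K W)
R → hit
Z → fault, evict R, frames (K W Z)
G → fault, evict K, frames (W Z G)
A → fault, evict W, frames (Z G A)
Hits: 3.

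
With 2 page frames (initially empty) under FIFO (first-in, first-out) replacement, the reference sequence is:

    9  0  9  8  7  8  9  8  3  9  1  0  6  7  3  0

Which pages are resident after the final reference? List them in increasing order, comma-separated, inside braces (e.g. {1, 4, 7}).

{0, 3}

9: miss, frames {9}
0: miss, frames {9,0}
9: hit
8: miss, evict 9, frames {0,8}
7: miss, evict 0, frames {8,7}
8: hit
9: miss, evict 8, frames {7,9}
8: miss, evict 7, frames {9,8}
3: miss, evict 9, frames {8,3}
9: miss, evict 8, frames {3,9}
1: miss, evict 3, frames {9,1}
0: miss, evict 9, frames {1,0}
6: miss, evict 1, frames {0,6}
7: miss, evict 0, frames {6,7}
3: miss, evict 6, frames {7,3}
0: miss, evict 7, frames {3,0}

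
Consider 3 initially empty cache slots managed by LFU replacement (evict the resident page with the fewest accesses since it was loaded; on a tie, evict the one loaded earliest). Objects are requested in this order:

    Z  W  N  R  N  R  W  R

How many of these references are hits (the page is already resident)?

4

Z → miss, frames (Z)
W → miss, frames (Z W)
N → miss, frames (Z W N)
R → miss, evict Z, frames (W N R)
N → hit
R → hit
W → hit
R → hit
Hits: 4.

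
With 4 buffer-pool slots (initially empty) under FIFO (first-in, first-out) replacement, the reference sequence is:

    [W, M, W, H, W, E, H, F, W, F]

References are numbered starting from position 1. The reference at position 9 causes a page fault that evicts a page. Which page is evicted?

pos 1: W → fault, frames {W}
pos 2: M → fault, frames {W,M}
pos 3: W → hit
pos 4: H → fault, frames {W,M,H}
pos 5: W → hit
pos 6: E → fault, frames {W,M,H,E}
pos 7: H → hit
pos 8: F → fault, evict W, frames {M,H,E,F}
pos 9: W → fault, evict M, frames {H,E,F,W}
At position 9, page M is evicted.

M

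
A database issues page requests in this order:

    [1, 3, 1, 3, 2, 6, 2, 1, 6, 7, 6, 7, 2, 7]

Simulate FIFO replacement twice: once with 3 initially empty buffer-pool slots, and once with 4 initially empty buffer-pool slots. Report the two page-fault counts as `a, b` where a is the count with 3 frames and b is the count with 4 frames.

7, 5

3 frames: F F . . F F . F . F . . F . → 7 faults.
4 frames: F F . . F F . . . F . . . . → 5 faults.
5 < 7: adding a frame reduced faults, as is typical.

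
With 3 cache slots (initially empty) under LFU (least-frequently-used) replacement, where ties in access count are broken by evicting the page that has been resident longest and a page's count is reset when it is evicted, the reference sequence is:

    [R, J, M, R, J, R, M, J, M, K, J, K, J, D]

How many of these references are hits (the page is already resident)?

9

R: miss, frames {R}
J: miss, frames {R,J}
M: miss, frames {R,J,M}
R: hit
J: hit
R: hit
M: hit
J: hit
M: hit
K: miss, evict R, frames {J,M,K}
J: hit
K: hit
J: hit
D: miss, evict K, frames {J,M,D}
Hits: 9.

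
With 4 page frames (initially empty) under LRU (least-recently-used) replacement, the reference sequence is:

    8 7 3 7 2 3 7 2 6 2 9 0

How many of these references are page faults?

8: miss, frames {8}
7: miss, frames {8,7}
3: miss, frames {8,7,3}
7: hit
2: miss, frames {8,3,7,2}
3: hit
7: hit
2: hit
6: miss, evict 8, frames {3,7,2,6}
2: hit
9: miss, evict 3, frames {7,6,2,9}
0: miss, evict 7, frames {6,2,9,0}
Page faults: 7.

7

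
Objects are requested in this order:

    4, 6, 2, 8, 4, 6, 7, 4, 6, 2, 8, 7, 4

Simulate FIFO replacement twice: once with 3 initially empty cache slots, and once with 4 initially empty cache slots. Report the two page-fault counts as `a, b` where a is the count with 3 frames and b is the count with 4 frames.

10, 11

3 frames: F F F F F F F . . F F . F → 10 faults.
4 frames: F F F F . . F F F F F F F → 11 faults.
11 > 10: adding a frame increased faults — Belady's anomaly.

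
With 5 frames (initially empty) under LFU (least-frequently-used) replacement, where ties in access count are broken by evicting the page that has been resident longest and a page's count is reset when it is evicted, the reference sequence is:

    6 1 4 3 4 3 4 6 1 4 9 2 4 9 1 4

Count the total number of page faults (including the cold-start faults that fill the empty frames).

6: miss, frames [6]
1: miss, frames [6, 1]
4: miss, frames [6, 1, 4]
3: miss, frames [6, 1, 4, 3]
4: hit
3: hit
4: hit
6: hit
1: hit
4: hit
9: miss, frames [6, 1, 4, 3, 9]
2: miss, evict 9, frames [6, 1, 4, 3, 2]
4: hit
9: miss, evict 2, frames [6, 1, 4, 3, 9]
1: hit
4: hit
Page faults: 7.

7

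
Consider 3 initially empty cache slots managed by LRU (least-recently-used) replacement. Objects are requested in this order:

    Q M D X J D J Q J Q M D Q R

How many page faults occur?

Q → miss, frames [Q]
M → miss, frames [Q, M]
D → miss, frames [Q, M, D]
X → miss, evict Q, frames [M, D, X]
J → miss, evict M, frames [D, X, J]
D → hit
J → hit
Q → miss, evict X, frames [D, J, Q]
J → hit
Q → hit
M → miss, evict D, frames [J, Q, M]
D → miss, evict J, frames [Q, M, D]
Q → hit
R → miss, evict M, frames [D, Q, R]
Page faults: 9.

9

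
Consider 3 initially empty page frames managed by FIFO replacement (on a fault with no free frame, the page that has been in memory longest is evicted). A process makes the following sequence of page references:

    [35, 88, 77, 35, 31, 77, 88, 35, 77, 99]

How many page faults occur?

6

35 -> miss, frames [35]
88 -> miss, frames [35, 88]
77 -> miss, frames [35, 88, 77]
35 -> hit
31 -> miss, evict 35, frames [88, 77, 31]
77 -> hit
88 -> hit
35 -> miss, evict 88, frames [77, 31, 35]
77 -> hit
99 -> miss, evict 77, frames [31, 35, 99]
Page faults: 6.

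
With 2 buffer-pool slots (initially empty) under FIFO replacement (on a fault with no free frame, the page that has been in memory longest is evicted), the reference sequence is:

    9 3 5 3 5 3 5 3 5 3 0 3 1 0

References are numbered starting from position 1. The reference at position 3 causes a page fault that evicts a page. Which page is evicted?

9

pos 1: 9 → miss, frames (9)
pos 2: 3 → miss, frames (9 3)
pos 3: 5 → miss, evict 9, frames (3 5)
At position 3, page 9 is evicted.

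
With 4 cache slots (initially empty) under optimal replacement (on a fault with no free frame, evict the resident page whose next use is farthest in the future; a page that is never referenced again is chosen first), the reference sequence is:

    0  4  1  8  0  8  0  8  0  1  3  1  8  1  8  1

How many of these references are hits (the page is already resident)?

11

0 → fault, frames {0}
4 → fault, frames {0,4}
1 → fault, frames {0,4,1}
8 → fault, frames {0,4,1,8}
0 → hit
8 → hit
0 → hit
8 → hit
0 → hit
1 → hit
3 → fault, evict 4, frames {0,1,8,3}
1 → hit
8 → hit
1 → hit
8 → hit
1 → hit
Hits: 11.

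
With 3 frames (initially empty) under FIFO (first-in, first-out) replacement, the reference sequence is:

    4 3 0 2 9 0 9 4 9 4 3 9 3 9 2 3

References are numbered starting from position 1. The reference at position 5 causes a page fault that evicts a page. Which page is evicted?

3

pos 1: 4 -> miss, frames [4]
pos 2: 3 -> miss, frames [4, 3]
pos 3: 0 -> miss, frames [4, 3, 0]
pos 4: 2 -> miss, evict 4, frames [3, 0, 2]
pos 5: 9 -> miss, evict 3, frames [0, 2, 9]
At position 5, page 3 is evicted.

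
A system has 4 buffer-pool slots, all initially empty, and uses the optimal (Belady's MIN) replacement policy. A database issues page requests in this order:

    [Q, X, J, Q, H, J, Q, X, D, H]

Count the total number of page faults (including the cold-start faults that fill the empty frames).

Q: miss, frames (Q)
X: miss, frames (Q X)
J: miss, frames (Q X J)
Q: hit
H: miss, frames (Q X J H)
J: hit
Q: hit
X: hit
D: miss, evict J, frames (Q X H D)
H: hit
Page faults: 5.

5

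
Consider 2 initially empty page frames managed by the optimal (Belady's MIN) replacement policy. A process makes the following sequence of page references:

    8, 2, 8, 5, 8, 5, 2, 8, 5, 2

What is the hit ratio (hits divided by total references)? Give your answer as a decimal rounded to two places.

8 -> miss, frames (8)
2 -> miss, frames (8 2)
8 -> hit
5 -> miss, evict 2, frames (8 5)
8 -> hit
5 -> hit
2 -> miss, evict 5, frames (8 2)
8 -> hit
5 -> miss, evict 8, frames (2 5)
2 -> hit
Hits: 5 of 10 references → 5/10 = 0.5000.

0.50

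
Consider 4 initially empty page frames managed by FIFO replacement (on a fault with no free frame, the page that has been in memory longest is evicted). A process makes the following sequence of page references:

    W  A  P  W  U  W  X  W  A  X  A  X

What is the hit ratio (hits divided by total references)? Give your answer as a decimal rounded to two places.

0.42

W -> fault, frames {W}
A -> fault, frames {W,A}
P -> fault, frames {W,A,P}
W -> hit
U -> fault, frames {W,A,P,U}
W -> hit
X -> fault, evict W, frames {A,P,U,X}
W -> fault, evict A, frames {P,U,X,W}
A -> fault, evict P, frames {U,X,W,A}
X -> hit
A -> hit
X -> hit
Hits: 5 of 12 references → 5/12 = 0.4167.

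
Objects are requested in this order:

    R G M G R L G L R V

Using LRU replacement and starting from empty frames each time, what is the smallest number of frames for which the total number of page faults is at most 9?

f=1: 10 faults
f=2: 8 faults
f=3: 5 faults
f=4: 5 faults
f=5: 5 faults
Smallest f with faults ≤ 9 is 2.

2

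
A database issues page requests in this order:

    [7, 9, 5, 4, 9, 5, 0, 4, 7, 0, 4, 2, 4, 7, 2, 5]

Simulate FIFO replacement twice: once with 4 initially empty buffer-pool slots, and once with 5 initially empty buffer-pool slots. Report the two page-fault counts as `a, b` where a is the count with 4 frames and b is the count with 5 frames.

8, 7

4 frames: F F F F . . F . F . . F . . . F → 8 faults.
5 frames: F F F F . . F . . . . F . F . . → 7 faults.
7 < 8: adding a frame reduced faults, as is typical.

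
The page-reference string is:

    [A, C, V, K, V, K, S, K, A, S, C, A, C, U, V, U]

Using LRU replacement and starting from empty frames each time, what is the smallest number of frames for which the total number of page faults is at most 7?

5

f=1: 16 faults
f=2: 11 faults
f=3: 9 faults
f=4: 9 faults
f=5: 7 faults
f=6: 6 faults
Smallest f with faults ≤ 7 is 5.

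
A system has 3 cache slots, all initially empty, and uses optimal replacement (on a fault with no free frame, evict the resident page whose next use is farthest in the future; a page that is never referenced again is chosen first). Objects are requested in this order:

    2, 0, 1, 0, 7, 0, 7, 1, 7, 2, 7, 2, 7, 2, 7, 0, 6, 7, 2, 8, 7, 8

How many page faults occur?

2: fault, frames (2)
0: fault, frames (2 0)
1: fault, frames (2 0 1)
0: hit
7: fault, evict 2, frames (0 1 7)
0: hit
7: hit
1: hit
7: hit
2: fault, evict 1, frames (0 7 2)
7: hit
2: hit
7: hit
2: hit
7: hit
0: hit
6: fault, evict 0, frames (7 2 6)
7: hit
2: hit
8: fault, evict 6, frames (7 2 8)
7: hit
8: hit
Page faults: 7.

7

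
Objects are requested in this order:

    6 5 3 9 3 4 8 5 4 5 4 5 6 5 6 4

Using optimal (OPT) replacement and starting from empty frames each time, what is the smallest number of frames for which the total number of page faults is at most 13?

f=1: 16 faults
f=2: 9 faults
f=3: 7 faults
f=4: 6 faults
f=5: 6 faults
f=6: 6 faults
Smallest f with faults ≤ 13 is 2.

2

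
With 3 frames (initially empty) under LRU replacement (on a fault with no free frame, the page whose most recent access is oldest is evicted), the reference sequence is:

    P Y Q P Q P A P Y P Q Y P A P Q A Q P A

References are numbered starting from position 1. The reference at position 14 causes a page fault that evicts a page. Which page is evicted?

pos 1: P: miss, frames [P]
pos 2: Y: miss, frames [P, Y]
pos 3: Q: miss, frames [P, Y, Q]
pos 4: P: hit
pos 5: Q: hit
pos 6: P: hit
pos 7: A: miss, evict Y, frames [Q, P, A]
pos 8: P: hit
pos 9: Y: miss, evict Q, frames [A, P, Y]
pos 10: P: hit
pos 11: Q: miss, evict A, frames [Y, P, Q]
pos 12: Y: hit
pos 13: P: hit
pos 14: A: miss, evict Q, frames [Y, P, A]
At position 14, page Q is evicted.

Q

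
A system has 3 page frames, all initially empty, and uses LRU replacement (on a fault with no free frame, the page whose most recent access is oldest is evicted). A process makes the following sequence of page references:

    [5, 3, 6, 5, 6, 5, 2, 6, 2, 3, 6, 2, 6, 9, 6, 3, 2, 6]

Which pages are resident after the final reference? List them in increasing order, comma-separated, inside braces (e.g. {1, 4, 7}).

5 -> fault, frames [5]
3 -> fault, frames [5, 3]
6 -> fault, frames [5, 3, 6]
5 -> hit
6 -> hit
5 -> hit
2 -> fault, evict 3, frames [6, 5, 2]
6 -> hit
2 -> hit
3 -> fault, evict 5, frames [6, 2, 3]
6 -> hit
2 -> hit
6 -> hit
9 -> fault, evict 3, frames [2, 6, 9]
6 -> hit
3 -> fault, evict 2, frames [9, 6, 3]
2 -> fault, evict 9, frames [6, 3, 2]
6 -> hit

{2, 3, 6}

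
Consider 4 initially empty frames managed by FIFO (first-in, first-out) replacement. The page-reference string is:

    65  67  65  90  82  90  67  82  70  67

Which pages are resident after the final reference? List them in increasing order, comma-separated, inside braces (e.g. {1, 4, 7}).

65 -> miss, frames (65)
67 -> miss, frames (65 67)
65 -> hit
90 -> miss, frames (65 67 90)
82 -> miss, frames (65 67 90 82)
90 -> hit
67 -> hit
82 -> hit
70 -> miss, evict 65, frames (67 90 82 70)
67 -> hit

{67, 70, 82, 90}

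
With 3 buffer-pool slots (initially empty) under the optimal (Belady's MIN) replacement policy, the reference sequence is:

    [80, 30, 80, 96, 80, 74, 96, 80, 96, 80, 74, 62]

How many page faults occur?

80 -> miss, frames {80}
30 -> miss, frames {80,30}
80 -> hit
96 -> miss, frames {80,30,96}
80 -> hit
74 -> miss, evict 30, frames {80,96,74}
96 -> hit
80 -> hit
96 -> hit
80 -> hit
74 -> hit
62 -> miss, evict 74, frames {80,96,62}
Page faults: 5.

5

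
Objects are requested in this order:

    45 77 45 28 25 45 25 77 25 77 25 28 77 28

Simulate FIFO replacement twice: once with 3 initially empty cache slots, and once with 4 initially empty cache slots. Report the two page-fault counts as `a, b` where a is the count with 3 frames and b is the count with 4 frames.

3 frames: F F . F F F . F . . . F . . → 7 faults.
4 frames: F F . F F . . . . . . . . . → 4 faults.
4 < 7: adding a frame reduced faults, as is typical.

7, 4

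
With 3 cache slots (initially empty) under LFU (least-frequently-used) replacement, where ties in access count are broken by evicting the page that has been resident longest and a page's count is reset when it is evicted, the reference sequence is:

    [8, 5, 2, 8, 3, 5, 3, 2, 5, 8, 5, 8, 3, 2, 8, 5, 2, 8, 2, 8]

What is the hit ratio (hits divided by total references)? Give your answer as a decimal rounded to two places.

8: miss, frames {8}
5: miss, frames {8,5}
2: miss, frames {8,5,2}
8: hit
3: miss, evict 5, frames {8,2,3}
5: miss, evict 2, frames {8,3,5}
3: hit
2: miss, evict 5, frames {8,3,2}
5: miss, evict 2, frames {8,3,5}
8: hit
5: hit
8: hit
3: hit
2: miss, evict 5, frames {8,3,2}
8: hit
5: miss, evict 2, frames {8,3,5}
2: miss, evict 5, frames {8,3,2}
8: hit
2: hit
8: hit
Hits: 10 of 20 references → 10/20 = 0.5000.

0.50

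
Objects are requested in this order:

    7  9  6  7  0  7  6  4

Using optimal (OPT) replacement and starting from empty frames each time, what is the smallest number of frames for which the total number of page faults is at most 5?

3

f=1: 8 faults
f=2: 6 faults
f=3: 5 faults
f=4: 5 faults
f=5: 5 faults
Smallest f with faults ≤ 5 is 3.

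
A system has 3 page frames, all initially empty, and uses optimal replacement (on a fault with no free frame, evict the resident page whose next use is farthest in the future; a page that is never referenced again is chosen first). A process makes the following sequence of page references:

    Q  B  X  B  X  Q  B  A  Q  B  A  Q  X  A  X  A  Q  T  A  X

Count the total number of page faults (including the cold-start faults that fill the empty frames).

6

Q → miss, frames (Q)
B → miss, frames (Q B)
X → miss, frames (Q B X)
B → hit
X → hit
Q → hit
B → hit
A → miss, evict X, frames (Q B A)
Q → hit
B → hit
A → hit
Q → hit
X → miss, evict B, frames (Q A X)
A → hit
X → hit
A → hit
Q → hit
T → miss, evict Q, frames (A X T)
A → hit
X → hit
Page faults: 6.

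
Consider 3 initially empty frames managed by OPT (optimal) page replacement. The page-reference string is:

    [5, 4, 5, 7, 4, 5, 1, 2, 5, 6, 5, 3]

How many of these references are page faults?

7

5 -> fault, frames (5)
4 -> fault, frames (5 4)
5 -> hit
7 -> fault, frames (5 4 7)
4 -> hit
5 -> hit
1 -> fault, evict 7, frames (5 4 1)
2 -> fault, evict 1, frames (5 4 2)
5 -> hit
6 -> fault, evict 2, frames (5 4 6)
5 -> hit
3 -> fault, evict 6, frames (5 4 3)
Page faults: 7.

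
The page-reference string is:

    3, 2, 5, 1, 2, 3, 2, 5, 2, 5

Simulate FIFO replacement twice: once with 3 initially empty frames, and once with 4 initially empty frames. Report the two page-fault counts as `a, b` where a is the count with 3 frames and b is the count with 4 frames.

3 frames: F F F F . F F F . . → 7 faults.
4 frames: F F F F . . . . . . → 4 faults.
4 < 7: adding a frame reduced faults, as is typical.

7, 4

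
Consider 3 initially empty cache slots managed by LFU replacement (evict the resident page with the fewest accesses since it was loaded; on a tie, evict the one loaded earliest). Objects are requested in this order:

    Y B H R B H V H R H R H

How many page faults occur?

Y -> fault, frames [Y]
B -> fault, frames [Y, B]
H -> fault, frames [Y, B, H]
R -> fault, evict Y, frames [B, H, R]
B -> hit
H -> hit
V -> fault, evict R, frames [B, H, V]
H -> hit
R -> fault, evict V, frames [B, H, R]
H -> hit
R -> hit
H -> hit
Page faults: 6.

6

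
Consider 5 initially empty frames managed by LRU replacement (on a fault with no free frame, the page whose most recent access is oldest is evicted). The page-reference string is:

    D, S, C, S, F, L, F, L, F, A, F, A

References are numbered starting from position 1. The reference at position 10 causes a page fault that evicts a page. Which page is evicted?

pos 1: D → fault, frames (D)
pos 2: S → fault, frames (D S)
pos 3: C → fault, frames (D S C)
pos 4: S → hit
pos 5: F → fault, frames (D C S F)
pos 6: L → fault, frames (D C S F L)
pos 7: F → hit
pos 8: L → hit
pos 9: F → hit
pos 10: A → fault, evict D, frames (C S L F A)
At position 10, page D is evicted.

D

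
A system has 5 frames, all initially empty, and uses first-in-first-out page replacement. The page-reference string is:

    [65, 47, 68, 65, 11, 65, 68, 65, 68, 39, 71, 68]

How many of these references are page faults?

65 -> fault, frames (65)
47 -> fault, frames (65 47)
68 -> fault, frames (65 47 68)
65 -> hit
11 -> fault, frames (65 47 68 11)
65 -> hit
68 -> hit
65 -> hit
68 -> hit
39 -> fault, frames (65 47 68 11 39)
71 -> fault, evict 65, frames (47 68 11 39 71)
68 -> hit
Page faults: 6.

6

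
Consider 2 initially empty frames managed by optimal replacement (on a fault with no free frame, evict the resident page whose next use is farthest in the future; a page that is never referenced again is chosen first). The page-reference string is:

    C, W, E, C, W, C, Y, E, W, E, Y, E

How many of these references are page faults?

C -> fault, frames (C)
W -> fault, frames (C W)
E -> fault, evict W, frames (C E)
C -> hit
W -> fault, evict E, frames (C W)
C -> hit
Y -> fault, evict C, frames (W Y)
E -> fault, evict Y, frames (W E)
W -> hit
E -> hit
Y -> fault, evict W, frames (E Y)
E -> hit
Page faults: 7.

7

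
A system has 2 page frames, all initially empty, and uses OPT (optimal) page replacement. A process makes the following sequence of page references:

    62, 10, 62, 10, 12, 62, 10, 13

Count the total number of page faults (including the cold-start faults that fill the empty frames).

62 → fault, frames (62)
10 → fault, frames (62 10)
62 → hit
10 → hit
12 → fault, evict 10, frames (62 12)
62 → hit
10 → fault, evict 12, frames (62 10)
13 → fault, evict 10, frames (62 13)
Page faults: 5.

5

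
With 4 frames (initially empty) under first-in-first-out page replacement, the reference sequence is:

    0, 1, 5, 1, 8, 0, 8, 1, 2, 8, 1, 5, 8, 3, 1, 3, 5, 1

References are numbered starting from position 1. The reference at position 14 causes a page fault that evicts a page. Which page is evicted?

pos 1: 0: fault, frames [0]
pos 2: 1: fault, frames [0, 1]
pos 3: 5: fault, frames [0, 1, 5]
pos 4: 1: hit
pos 5: 8: fault, frames [0, 1, 5, 8]
pos 6: 0: hit
pos 7: 8: hit
pos 8: 1: hit
pos 9: 2: fault, evict 0, frames [1, 5, 8, 2]
pos 10: 8: hit
pos 11: 1: hit
pos 12: 5: hit
pos 13: 8: hit
pos 14: 3: fault, evict 1, frames [5, 8, 2, 3]
At position 14, page 1 is evicted.

1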